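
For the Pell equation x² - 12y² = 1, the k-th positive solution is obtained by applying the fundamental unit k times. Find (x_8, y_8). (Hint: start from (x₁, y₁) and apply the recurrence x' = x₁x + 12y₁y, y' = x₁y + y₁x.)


Step 1: Find the fundamental solution (x₁, y₁) of x² - 12y² = 1.
  Expand √12 as a continued fraction. a₀ = ⌊√12⌋ = 3; iterate m_{k+1} = d_k·a_k − m_k, d_{k+1} = (12 − m_{k+1}²)/d_k, a_{k+1} = ⌊(a₀ + m_{k+1})/d_{k+1}⌋ (starting m₀ = 0, d₀ = 1), with convergents p_k = a_k·p_{k-1} + p_{k-2}, q_k = a_k·q_{k-1} + q_{k-2} (p₋₁ = 1, q₋₁ = 0):
  k = 0: a₀ = 3; p₀/q₀ = 3/1; p₀² − 12·q₀² = 9 − 12 = -3.
  k = 1: m = 3, d = 3, a = ⌊(3 + 3)/3⌋ = 2; p/q = (2·3 + 1)/(2·1 + 0) = 7/2; p² − 12·q² = 49 − 48 = 1.
  The first convergent with p² − 12·q² = 1 gives the fundamental solution (x₁, y₁) = (7, 2).
Step 2: Apply the recurrence (x_{n+1}, y_{n+1}) = (x₁x_n + 12y₁y_n, x₁y_n + y₁x_n) repeatedly.
  From (x_1, y_1) = (7, 2): x_2 = 7·7 + 12·2·2 = 97; y_2 = 7·2 + 2·7 = 28.
  From (x_2, y_2) = (97, 28): x_3 = 7·97 + 12·2·28 = 1351; y_3 = 7·28 + 2·97 = 390.
  From (x_3, y_3) = (1351, 390): x_4 = 7·1351 + 12·2·390 = 18817; y_4 = 7·390 + 2·1351 = 5432.
  From (x_4, y_4) = (18817, 5432): x_5 = 7·18817 + 12·2·5432 = 262087; y_5 = 7·5432 + 2·18817 = 75658.
  From (x_5, y_5) = (262087, 75658): x_6 = 7·262087 + 12·2·75658 = 3650401; y_6 = 7·75658 + 2·262087 = 1053780.
  From (x_6, y_6) = (3650401, 1053780): x_7 = 7·3650401 + 12·2·1053780 = 50843527; y_7 = 7·1053780 + 2·3650401 = 14677262.
  From (x_7, y_7) = (50843527, 14677262): x_8 = 7·50843527 + 12·2·14677262 = 708158977; y_8 = 7·14677262 + 2·50843527 = 204427888.
Step 3: Verify x_8² - 12·y_8² = 501489136705686529 - 501489136705686528 = 1 (should be 1). ✓

(x_1, y_1) = (7, 2); (x_8, y_8) = (708158977, 204427888).


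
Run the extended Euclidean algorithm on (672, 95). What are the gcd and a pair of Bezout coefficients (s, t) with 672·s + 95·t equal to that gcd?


Euclidean algorithm on (672, 95) — divide until remainder is 0:
  672 = 7 · 95 + 7
  95 = 13 · 7 + 4
  7 = 1 · 4 + 3
  4 = 1 · 3 + 1
  3 = 3 · 1 + 0
gcd(672, 95) = 1.
Track Bezout coefficients alongside the remainders: start with r₀ = 672 = a·1 + b·0 (s = 1, t = 0) and r₁ = 95 = a·0 + b·1 (s = 0, t = 1); each new remainder r_{k+1} = r_{k-1} − q_k·r_k inherits s_{k+1} = s_{k-1} − q_k·s_k, t_{k+1} = t_{k-1} − q_k·t_k, so r_k = a·s_k + b·t_k at every step:
  q = 7: r = 7, s = 1 − 7·0 = 1, t = 0 − 7·1 = -7  (check: 672·1 + 95·(-7) = 7)
  q = 13: r = 4, s = 0 − 13·1 = -13, t = 1 − 13·(-7) = 92  (check: 672·(-13) + 95·92 = 4)
  q = 1: r = 3, s = 1 − 1·(-13) = 14, t = -7 − 1·92 = -99  (check: 672·14 + 95·(-99) = 3)
  q = 1: r = 1, s = -13 − 1·14 = -27, t = 92 − 1·(-99) = 191  (check: 672·(-27) + 95·191 = 1)
The row with r = 1 (the gcd) gives the Bezout coefficients s = -27, t = 191.
Result: 672 · (-27) + 95 · (191) = 1.

gcd(672, 95) = 1; s = -27, t = 191 (check: 672·(-27) + 95·191 = 1).


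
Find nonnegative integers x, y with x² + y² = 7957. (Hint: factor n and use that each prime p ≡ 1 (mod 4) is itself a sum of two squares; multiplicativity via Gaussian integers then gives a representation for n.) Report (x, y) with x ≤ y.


Step 1: Factor n = 7957 = 73 · 109.
Step 2: Check the mod-4 condition on each prime factor: 73 ≡ 1 (mod 4), exponent 1; 109 ≡ 1 (mod 4), exponent 1.
All primes ≡ 3 (mod 4) appear to even exponent (or don't appear), so by the two-squares theorem n IS expressible as a sum of two squares.
Step 3: Build a representation. Here n = 73 · 109 is a product of primes ≡ 1 (mod 4). Each prime p ≡ 1 (mod 4) is itself a sum of two squares; find a² by testing p − a² for a perfect square:
  73: 73 − 1² = 72, 73 − 2² = 69, 73 − 3² = 64 = 8² ⇒ 73 = 3² + 8².
  109: 109 − 1² = 108, 109 − 2² = 105, 109 − 3² = 100 = 10² ⇒ 109 = 3² + 10².
  Combine using the Brahmagupta–Fibonacci identity (a² + b²)(c² + d²) = (ac − bd)² + (ad + bc)² = (ac + bd)² + (ad − bc)²:
  73 · 109 = 7957: from (3² + 8²)(3² + 10²), take (3·3 − 8·10, 3·10 + 8·3) = (9 − 80, 30 + 24) = (-71, 54); dropping signs (only squares matter) gives (71, 54); check 71² + 54² = 5041 + 2916 = 7957 ✓.
Step 4: Order so x ≤ y and verify: 54² + 71² = 2916 + 5041 = 7957 = n. ✓

n = 7957 = 54² + 71² (one valid representation with x ≤ y).


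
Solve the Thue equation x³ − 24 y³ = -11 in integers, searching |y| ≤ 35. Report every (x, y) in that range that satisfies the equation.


The equation is x³ - 24y³ = -11. For fixed y, x³ = 24·y³ − 11, so a solution requires the RHS to be a perfect cube.
Strategy: iterate y from -35 to 35, compute RHS = 24·y³ − 11, and check whether it is a (positive or negative) perfect cube.
Check small values of y:
  y = 0: RHS = -11 is not a perfect cube.
  y = 1: RHS = 13 is not a perfect cube.
  y = -1: RHS = -35 is not a perfect cube.
  y = 2: RHS = 181 is not a perfect cube.
  y = -2: RHS = -203 is not a perfect cube.
  y = 3: RHS = 637 is not a perfect cube.
  y = -3: RHS = -659 is not a perfect cube.
Continuing the search up to |y| = 35 finds no solutions either.
No (x, y) in the scanned range satisfies the equation.

No integer solutions with |y| ≤ 35.


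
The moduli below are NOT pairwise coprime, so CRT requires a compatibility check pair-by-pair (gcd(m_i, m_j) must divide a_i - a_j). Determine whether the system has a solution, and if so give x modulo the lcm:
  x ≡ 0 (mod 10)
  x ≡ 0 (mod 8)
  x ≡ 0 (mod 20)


Moduli 10, 8, 20 are not pairwise coprime, so CRT works modulo lcm(m_i) when all pairwise compatibility conditions hold.
Pairwise compatibility: gcd(m_i, m_j) must divide a_i - a_j for every pair.
Merge one congruence at a time:
  Start: x ≡ 0 (mod 10).
  Combine with x ≡ 0 (mod 8): gcd(10, 8) = 2; 0 - 0 = 0, which IS divisible by 2, so compatible.
    Write x = 0 + 10·t and substitute into x ≡ 0 (mod 8): 10·t ≡ 0 − 0 = 0 (mod 8).
    Divide the congruence (and modulus) by g = 2: 5·t ≡ 0 (mod 4).
    Reduce coefficients mod 4: 1·t ≡ 0 (mod 4).
    So t ≡ 0 (mod 4).
    Then x = 0 + 10·0 = 0, valid modulo lcm(10, 8) = 40: x ≡ 0 (mod 40).
  Combine with x ≡ 0 (mod 20): gcd(40, 20) = 20; 0 - 0 = 0, which IS divisible by 20, so compatible.
    Write x = 0 + 40·t and substitute into x ≡ 0 (mod 20): 40·t ≡ 0 − 0 = 0 (mod 20).
    Divide the congruence (and modulus) by g = 20: 2·t ≡ 0 (mod 1).
    Modulo 1 every t works; take t = 0.
    Then x = 0 + 40·0 = 0, valid modulo lcm(40, 20) = 40: x ≡ 0 (mod 40).
Verify: 0 mod 10 = 0, 0 mod 8 = 0, 0 mod 20 = 0.

x ≡ 0 (mod 40).


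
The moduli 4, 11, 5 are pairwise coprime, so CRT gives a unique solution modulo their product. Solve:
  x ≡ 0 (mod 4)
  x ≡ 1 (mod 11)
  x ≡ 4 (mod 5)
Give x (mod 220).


Moduli 4, 11, 5 are pairwise coprime; by CRT there is a unique solution modulo M = 4 · 11 · 5 = 220.
Solve pairwise, accumulating the modulus:
  Start with x ≡ 0 (mod 4).
  Combine with x ≡ 1 (mod 11): since gcd(4, 11) = 1, we get a unique residue mod 44.
    Write x = 0 + 4·t and substitute into x ≡ 1 (mod 11): 4·t ≡ 1 − 0 = 1 (mod 11).
    The inverse of 4 mod 11 is 3 (since 4·3 = 12 = 1·11 + 1), so t ≡ 3·1 = 3 ≡ 3 (mod 11).
    Then x = 0 + 4·3 = 12, valid modulo lcm(4, 11) = 44: x ≡ 12 (mod 44).
  Combine with x ≡ 4 (mod 5): since gcd(44, 5) = 1, we get a unique residue mod 220.
    Write x = 12 + 44·t and substitute into x ≡ 4 (mod 5): 44·t ≡ 4 − 12 = -8 (mod 5).
    Reduce coefficients mod 5: 4·t ≡ 2 (mod 5).
    The inverse of 4 mod 5 is 4 (since 4·4 = 16 = 3·5 + 1), so t ≡ 4·2 = 8 ≡ 3 (mod 5).
    Then x = 12 + 44·3 = 144, valid modulo lcm(44, 5) = 220: x ≡ 144 (mod 220).
Verify: 144 mod 4 = 0 ✓, 144 mod 11 = 1 ✓, 144 mod 5 = 4 ✓.

x ≡ 144 (mod 220).


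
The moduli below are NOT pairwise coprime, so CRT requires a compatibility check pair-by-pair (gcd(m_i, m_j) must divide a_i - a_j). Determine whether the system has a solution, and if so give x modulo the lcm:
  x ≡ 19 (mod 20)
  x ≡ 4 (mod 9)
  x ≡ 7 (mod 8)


Moduli 20, 9, 8 are not pairwise coprime, so CRT works modulo lcm(m_i) when all pairwise compatibility conditions hold.
Pairwise compatibility: gcd(m_i, m_j) must divide a_i - a_j for every pair.
Merge one congruence at a time:
  Start: x ≡ 19 (mod 20).
  Combine with x ≡ 4 (mod 9): gcd(20, 9) = 1; 4 - 19 = -15, which IS divisible by 1, so compatible.
    Write x = 19 + 20·t and substitute into x ≡ 4 (mod 9): 20·t ≡ 4 − 19 = -15 (mod 9).
    Reduce coefficients mod 9: 2·t ≡ 3 (mod 9).
    The inverse of 2 mod 9 is 5 (since 2·5 = 10 = 1·9 + 1), so t ≡ 5·3 = 15 ≡ 6 (mod 9).
    Then x = 19 + 20·6 = 139, valid modulo lcm(20, 9) = 180: x ≡ 139 (mod 180).
  Combine with x ≡ 7 (mod 8): gcd(180, 8) = 4; 7 - 139 = -132, which IS divisible by 4, so compatible.
    Write x = 139 + 180·t and substitute into x ≡ 7 (mod 8): 180·t ≡ 7 − 139 = -132 (mod 8).
    Divide the congruence (and modulus) by g = 4: 45·t ≡ -33 (mod 2).
    Reduce coefficients mod 2: 1·t ≡ 1 (mod 2).
    So t ≡ 1 (mod 2).
    Then x = 139 + 180·1 = 319, valid modulo lcm(180, 8) = 360: x ≡ 319 (mod 360).
Verify: 319 mod 20 = 19, 319 mod 9 = 4, 319 mod 8 = 7.

x ≡ 319 (mod 360).


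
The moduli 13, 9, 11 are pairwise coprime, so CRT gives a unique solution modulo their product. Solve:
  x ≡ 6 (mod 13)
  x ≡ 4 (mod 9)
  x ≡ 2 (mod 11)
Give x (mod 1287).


Moduli 13, 9, 11 are pairwise coprime; by CRT there is a unique solution modulo M = 13 · 9 · 11 = 1287.
Solve pairwise, accumulating the modulus:
  Start with x ≡ 6 (mod 13).
  Combine with x ≡ 4 (mod 9): since gcd(13, 9) = 1, we get a unique residue mod 117.
    Write x = 6 + 13·t and substitute into x ≡ 4 (mod 9): 13·t ≡ 4 − 6 = -2 (mod 9).
    Reduce coefficients mod 9: 4·t ≡ 7 (mod 9).
    The inverse of 4 mod 9 is 7 (since 4·7 = 28 = 3·9 + 1), so t ≡ 7·7 = 49 ≡ 4 (mod 9).
    Then x = 6 + 13·4 = 58, valid modulo lcm(13, 9) = 117: x ≡ 58 (mod 117).
  Combine with x ≡ 2 (mod 11): since gcd(117, 11) = 1, we get a unique residue mod 1287.
    Write x = 58 + 117·t and substitute into x ≡ 2 (mod 11): 117·t ≡ 2 − 58 = -56 (mod 11).
    Reduce coefficients mod 11: 7·t ≡ 10 (mod 11).
    The inverse of 7 mod 11 is 8 (since 7·8 = 56 = 5·11 + 1), so t ≡ 8·10 = 80 ≡ 3 (mod 11).
    Then x = 58 + 117·3 = 409, valid modulo lcm(117, 11) = 1287: x ≡ 409 (mod 1287).
Verify: 409 mod 13 = 6 ✓, 409 mod 9 = 4 ✓, 409 mod 11 = 2 ✓.

x ≡ 409 (mod 1287).


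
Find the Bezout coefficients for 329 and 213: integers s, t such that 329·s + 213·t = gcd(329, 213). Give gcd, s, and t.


Euclidean algorithm on (329, 213) — divide until remainder is 0:
  329 = 1 · 213 + 116
  213 = 1 · 116 + 97
  116 = 1 · 97 + 19
  97 = 5 · 19 + 2
  19 = 9 · 2 + 1
  2 = 2 · 1 + 0
gcd(329, 213) = 1.
Track Bezout coefficients alongside the remainders: start with r₀ = 329 = a·1 + b·0 (s = 1, t = 0) and r₁ = 213 = a·0 + b·1 (s = 0, t = 1); each new remainder r_{k+1} = r_{k-1} − q_k·r_k inherits s_{k+1} = s_{k-1} − q_k·s_k, t_{k+1} = t_{k-1} − q_k·t_k, so r_k = a·s_k + b·t_k at every step:
  q = 1: r = 116, s = 1 − 1·0 = 1, t = 0 − 1·1 = -1  (check: 329·1 + 213·(-1) = 116)
  q = 1: r = 97, s = 0 − 1·1 = -1, t = 1 − 1·(-1) = 2  (check: 329·(-1) + 213·2 = 97)
  q = 1: r = 19, s = 1 − 1·(-1) = 2, t = -1 − 1·2 = -3  (check: 329·2 + 213·(-3) = 19)
  q = 5: r = 2, s = -1 − 5·2 = -11, t = 2 − 5·(-3) = 17  (check: 329·(-11) + 213·17 = 2)
  q = 9: r = 1, s = 2 − 9·(-11) = 101, t = -3 − 9·17 = -156  (check: 329·101 + 213·(-156) = 1)
The row with r = 1 (the gcd) gives the Bezout coefficients s = 101, t = -156.
Result: 329 · (101) + 213 · (-156) = 1.

gcd(329, 213) = 1; s = 101, t = -156 (check: 329·101 + 213·(-156) = 1).


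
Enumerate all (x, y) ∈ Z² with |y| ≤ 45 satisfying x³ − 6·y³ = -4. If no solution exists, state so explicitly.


The equation is x³ - 6y³ = -4. For fixed y, x³ = 6·y³ − 4, so a solution requires the RHS to be a perfect cube.
Strategy: iterate y from -45 to 45, compute RHS = 6·y³ − 4, and check whether it is a (positive or negative) perfect cube.
Check small values of y:
  y = 0: RHS = -4 is not a perfect cube.
  y = 1: RHS = 2 is not a perfect cube.
  y = -1: RHS = -10 is not a perfect cube.
  y = 2: RHS = 44 is not a perfect cube.
  y = -2: RHS = -52 is not a perfect cube.
  y = 3: RHS = 158 is not a perfect cube.
  y = -3: RHS = -166 is not a perfect cube.
Continuing the search up to |y| = 45 finds no solutions either.
No (x, y) in the scanned range satisfies the equation.

No integer solutions with |y| ≤ 45.


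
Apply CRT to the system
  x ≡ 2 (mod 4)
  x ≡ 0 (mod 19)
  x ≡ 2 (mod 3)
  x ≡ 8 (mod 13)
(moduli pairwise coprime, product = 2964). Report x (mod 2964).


Product of moduli M = 4 · 19 · 3 · 13 = 2964.
Merge one congruence at a time:
  Start: x ≡ 2 (mod 4).
  Combine with x ≡ 0 (mod 19); new modulus lcm = 76.
    Write x = 2 + 4·t and substitute into x ≡ 0 (mod 19): 4·t ≡ 0 − 2 = -2 (mod 19).
    Reduce coefficients mod 19: 4·t ≡ 17 (mod 19).
    The inverse of 4 mod 19 is 5 (since 4·5 = 20 = 1·19 + 1), so t ≡ 5·17 = 85 ≡ 9 (mod 19).
    Then x = 2 + 4·9 = 38, valid modulo lcm(4, 19) = 76: x ≡ 38 (mod 76).
  Combine with x ≡ 2 (mod 3); new modulus lcm = 228.
    Write x = 38 + 76·t and substitute into x ≡ 2 (mod 3): 76·t ≡ 2 − 38 = -36 (mod 3).
    Reduce coefficients mod 3: 1·t ≡ 0 (mod 3).
    So t ≡ 0 (mod 3).
    Then x = 38 + 76·0 = 38, valid modulo lcm(76, 3) = 228: x ≡ 38 (mod 228).
  Combine with x ≡ 8 (mod 13); new modulus lcm = 2964.
    Write x = 38 + 228·t and substitute into x ≡ 8 (mod 13): 228·t ≡ 8 − 38 = -30 (mod 13).
    Reduce coefficients mod 13: 7·t ≡ 9 (mod 13).
    The inverse of 7 mod 13 is 2 (since 7·2 = 14 = 1·13 + 1), so t ≡ 2·9 = 18 ≡ 5 (mod 13).
    Then x = 38 + 228·5 = 1178, valid modulo lcm(228, 13) = 2964: x ≡ 1178 (mod 2964).
Verify against each original: 1178 mod 4 = 2, 1178 mod 19 = 0, 1178 mod 3 = 2, 1178 mod 13 = 8.

x ≡ 1178 (mod 2964).


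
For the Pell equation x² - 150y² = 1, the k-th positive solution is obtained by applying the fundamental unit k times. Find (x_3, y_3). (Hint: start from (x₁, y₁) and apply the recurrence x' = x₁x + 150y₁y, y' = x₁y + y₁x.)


Step 1: Find the fundamental solution (x₁, y₁) of x² - 150y² = 1.
  Expand √150 as a continued fraction. a₀ = ⌊√150⌋ = 12; iterate m_{k+1} = d_k·a_k − m_k, d_{k+1} = (150 − m_{k+1}²)/d_k, a_{k+1} = ⌊(a₀ + m_{k+1})/d_{k+1}⌋ (starting m₀ = 0, d₀ = 1), with convergents p_k = a_k·p_{k-1} + p_{k-2}, q_k = a_k·q_{k-1} + q_{k-2} (p₋₁ = 1, q₋₁ = 0):
  k = 0: a₀ = 12; p₀/q₀ = 12/1; p₀² − 150·q₀² = 144 − 150 = -6.
  k = 1: m = 12, d = 6, a = ⌊(12 + 12)/6⌋ = 4; p/q = (4·12 + 1)/(4·1 + 0) = 49/4; p² − 150·q² = 2401 − 2400 = 1.
  The first convergent with p² − 150·q² = 1 gives the fundamental solution (x₁, y₁) = (49, 4).
Step 2: Apply the recurrence (x_{n+1}, y_{n+1}) = (x₁x_n + 150y₁y_n, x₁y_n + y₁x_n) repeatedly.
  From (x_1, y_1) = (49, 4): x_2 = 49·49 + 150·4·4 = 4801; y_2 = 49·4 + 4·49 = 392.
  From (x_2, y_2) = (4801, 392): x_3 = 49·4801 + 150·4·392 = 470449; y_3 = 49·392 + 4·4801 = 38412.
Step 3: Verify x_3² - 150·y_3² = 221322261601 - 221322261600 = 1 (should be 1). ✓

(x_1, y_1) = (49, 4); (x_3, y_3) = (470449, 38412).


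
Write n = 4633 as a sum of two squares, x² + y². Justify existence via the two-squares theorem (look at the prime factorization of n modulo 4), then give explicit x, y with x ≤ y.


Step 1: Factor n = 4633 = 41 · 113.
Step 2: Check the mod-4 condition on each prime factor: 41 ≡ 1 (mod 4), exponent 1; 113 ≡ 1 (mod 4), exponent 1.
All primes ≡ 3 (mod 4) appear to even exponent (or don't appear), so by the two-squares theorem n IS expressible as a sum of two squares.
Step 3: Build a representation. Here n = 41 · 113 is a product of primes ≡ 1 (mod 4). Each prime p ≡ 1 (mod 4) is itself a sum of two squares; find a² by testing p − a² for a perfect square:
  41: 41 − 1² = 40, 41 − 2² = 37, 41 − 3² = 32, 41 − 4² = 25 = 5² ⇒ 41 = 4² + 5².
  113: 113 − 1² = 112, 113 − 2² = 109, 113 − 3² = 104, 113 − 4² = 97, 113 − 5² = 88, 113 − 6² = 77, 113 − 7² = 64 = 8² ⇒ 113 = 7² + 8².
  Combine using the Brahmagupta–Fibonacci identity (a² + b²)(c² + d²) = (ac − bd)² + (ad + bc)² = (ac + bd)² + (ad − bc)²:
  41 · 113 = 4633: from (4² + 5²)(7² + 8²), take (4·7 − 5·8, 4·8 + 5·7) = (28 − 40, 32 + 35) = (-12, 67); dropping signs (only squares matter) gives (12, 67); check 12² + 67² = 144 + 4489 = 4633 ✓.
Step 4: Order so x ≤ y and verify: 12² + 67² = 144 + 4489 = 4633 = n. ✓

n = 4633 = 12² + 67² (one valid representation with x ≤ y).


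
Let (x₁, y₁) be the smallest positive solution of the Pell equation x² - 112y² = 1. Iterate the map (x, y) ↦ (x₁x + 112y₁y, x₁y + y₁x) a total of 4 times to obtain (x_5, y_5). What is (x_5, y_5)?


Step 1: Find the fundamental solution (x₁, y₁) of x² - 112y² = 1.
  Expand √112 as a continued fraction. a₀ = ⌊√112⌋ = 10; iterate m_{k+1} = d_k·a_k − m_k, d_{k+1} = (112 − m_{k+1}²)/d_k, a_{k+1} = ⌊(a₀ + m_{k+1})/d_{k+1}⌋ (starting m₀ = 0, d₀ = 1), with convergents p_k = a_k·p_{k-1} + p_{k-2}, q_k = a_k·q_{k-1} + q_{k-2} (p₋₁ = 1, q₋₁ = 0):
  k = 0: a₀ = 10; p₀/q₀ = 10/1; p₀² − 112·q₀² = 100 − 112 = -12.
  k = 1: m = 10, d = 12, a = ⌊(10 + 10)/12⌋ = 1; p/q = (1·10 + 1)/(1·1 + 0) = 11/1; p² − 112·q² = 121 − 112 = 9.
  k = 2: m = 2, d = 9, a = ⌊(10 + 2)/9⌋ = 1; p/q = (1·11 + 10)/(1·1 + 1) = 21/2; p² − 112·q² = 441 − 448 = -7.
  k = 3: m = 7, d = 7, a = ⌊(10 + 7)/7⌋ = 2; p/q = (2·21 + 11)/(2·2 + 1) = 53/5; p² − 112·q² = 2809 − 2800 = 9.
  k = 4: m = 7, d = 9, a = ⌊(10 + 7)/9⌋ = 1; p/q = (1·53 + 21)/(1·5 + 2) = 74/7; p² − 112·q² = 5476 − 5488 = -12.
  k = 5: m = 2, d = 12, a = ⌊(10 + 2)/12⌋ = 1; p/q = (1·74 + 53)/(1·7 + 5) = 127/12; p² − 112·q² = 16129 − 16128 = 1.
  The first convergent with p² − 112·q² = 1 gives the fundamental solution (x₁, y₁) = (127, 12).
Step 2: Apply the recurrence (x_{n+1}, y_{n+1}) = (x₁x_n + 112y₁y_n, x₁y_n + y₁x_n) repeatedly.
  From (x_1, y_1) = (127, 12): x_2 = 127·127 + 112·12·12 = 32257; y_2 = 127·12 + 12·127 = 3048.
  From (x_2, y_2) = (32257, 3048): x_3 = 127·32257 + 112·12·3048 = 8193151; y_3 = 127·3048 + 12·32257 = 774180.
  From (x_3, y_3) = (8193151, 774180): x_4 = 127·8193151 + 112·12·774180 = 2081028097; y_4 = 127·774180 + 12·8193151 = 196638672.
  From (x_4, y_4) = (2081028097, 196638672): x_5 = 127·2081028097 + 112·12·196638672 = 528572943487; y_5 = 127·196638672 + 12·2081028097 = 49945448508.
Step 3: Verify x_5² - 112·y_5² = 279389356586511295719169 - 279389356586511295719168 = 1 (should be 1). ✓

(x_1, y_1) = (127, 12); (x_5, y_5) = (528572943487, 49945448508).


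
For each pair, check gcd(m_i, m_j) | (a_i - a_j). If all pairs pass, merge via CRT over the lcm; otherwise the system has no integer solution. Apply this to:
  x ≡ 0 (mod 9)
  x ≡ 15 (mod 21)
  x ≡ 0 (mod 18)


Moduli 9, 21, 18 are not pairwise coprime, so CRT works modulo lcm(m_i) when all pairwise compatibility conditions hold.
Pairwise compatibility: gcd(m_i, m_j) must divide a_i - a_j for every pair.
Merge one congruence at a time:
  Start: x ≡ 0 (mod 9).
  Combine with x ≡ 15 (mod 21): gcd(9, 21) = 3; 15 - 0 = 15, which IS divisible by 3, so compatible.
    Write x = 0 + 9·t and substitute into x ≡ 15 (mod 21): 9·t ≡ 15 − 0 = 15 (mod 21).
    Divide the congruence (and modulus) by g = 3: 3·t ≡ 5 (mod 7).
    The inverse of 3 mod 7 is 5 (since 3·5 = 15 = 2·7 + 1), so t ≡ 5·5 = 25 ≡ 4 (mod 7).
    Then x = 0 + 9·4 = 36, valid modulo lcm(9, 21) = 63: x ≡ 36 (mod 63).
  Combine with x ≡ 0 (mod 18): gcd(63, 18) = 9; 0 - 36 = -36, which IS divisible by 9, so compatible.
    Write x = 36 + 63·t and substitute into x ≡ 0 (mod 18): 63·t ≡ 0 − 36 = -36 (mod 18).
    Divide the congruence (and modulus) by g = 9: 7·t ≡ -4 (mod 2).
    Reduce coefficients mod 2: 1·t ≡ 0 (mod 2).
    So t ≡ 0 (mod 2).
    Then x = 36 + 63·0 = 36, valid modulo lcm(63, 18) = 126: x ≡ 36 (mod 126).
Verify: 36 mod 9 = 0, 36 mod 21 = 15, 36 mod 18 = 0.

x ≡ 36 (mod 126).


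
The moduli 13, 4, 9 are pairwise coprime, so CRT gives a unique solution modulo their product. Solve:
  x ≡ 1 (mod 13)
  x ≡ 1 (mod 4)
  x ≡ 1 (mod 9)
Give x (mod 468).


Moduli 13, 4, 9 are pairwise coprime; by CRT there is a unique solution modulo M = 13 · 4 · 9 = 468.
Solve pairwise, accumulating the modulus:
  Start with x ≡ 1 (mod 13).
  Combine with x ≡ 1 (mod 4): since gcd(13, 4) = 1, we get a unique residue mod 52.
    Write x = 1 + 13·t and substitute into x ≡ 1 (mod 4): 13·t ≡ 1 − 1 = 0 (mod 4).
    Reduce coefficients mod 4: 1·t ≡ 0 (mod 4).
    So t ≡ 0 (mod 4).
    Then x = 1 + 13·0 = 1, valid modulo lcm(13, 4) = 52: x ≡ 1 (mod 52).
  Combine with x ≡ 1 (mod 9): since gcd(52, 9) = 1, we get a unique residue mod 468.
    Write x = 1 + 52·t and substitute into x ≡ 1 (mod 9): 52·t ≡ 1 − 1 = 0 (mod 9).
    Reduce coefficients mod 9: 7·t ≡ 0 (mod 9).
    The inverse of 7 mod 9 is 4 (since 7·4 = 28 = 3·9 + 1), so t ≡ 4·0 = 0 ≡ 0 (mod 9).
    Then x = 1 + 52·0 = 1, valid modulo lcm(52, 9) = 468: x ≡ 1 (mod 468).
Verify: 1 mod 13 = 1 ✓, 1 mod 4 = 1 ✓, 1 mod 9 = 1 ✓.

x ≡ 1 (mod 468).


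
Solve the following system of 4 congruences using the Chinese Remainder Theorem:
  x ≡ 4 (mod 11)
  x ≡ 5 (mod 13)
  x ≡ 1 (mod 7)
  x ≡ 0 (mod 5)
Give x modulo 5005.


Product of moduli M = 11 · 13 · 7 · 5 = 5005.
Merge one congruence at a time:
  Start: x ≡ 4 (mod 11).
  Combine with x ≡ 5 (mod 13); new modulus lcm = 143.
    Write x = 4 + 11·t and substitute into x ≡ 5 (mod 13): 11·t ≡ 5 − 4 = 1 (mod 13).
    The inverse of 11 mod 13 is 6 (since 11·6 = 66 = 5·13 + 1), so t ≡ 6·1 = 6 ≡ 6 (mod 13).
    Then x = 4 + 11·6 = 70, valid modulo lcm(11, 13) = 143: x ≡ 70 (mod 143).
  Combine with x ≡ 1 (mod 7); new modulus lcm = 1001.
    Write x = 70 + 143·t and substitute into x ≡ 1 (mod 7): 143·t ≡ 1 − 70 = -69 (mod 7).
    Reduce coefficients mod 7: 3·t ≡ 1 (mod 7).
    The inverse of 3 mod 7 is 5 (since 3·5 = 15 = 2·7 + 1), so t ≡ 5·1 = 5 ≡ 5 (mod 7).
    Then x = 70 + 143·5 = 785, valid modulo lcm(143, 7) = 1001: x ≡ 785 (mod 1001).
  Combine with x ≡ 0 (mod 5); new modulus lcm = 5005.
    Write x = 785 + 1001·t and substitute into x ≡ 0 (mod 5): 1001·t ≡ 0 − 785 = -785 (mod 5).
    Reduce coefficients mod 5: 1·t ≡ 0 (mod 5).
    So t ≡ 0 (mod 5).
    Then x = 785 + 1001·0 = 785, valid modulo lcm(1001, 5) = 5005: x ≡ 785 (mod 5005).
Verify against each original: 785 mod 11 = 4, 785 mod 13 = 5, 785 mod 7 = 1, 785 mod 5 = 0.

x ≡ 785 (mod 5005).


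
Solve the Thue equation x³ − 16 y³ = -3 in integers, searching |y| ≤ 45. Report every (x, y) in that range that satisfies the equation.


The equation is x³ - 16y³ = -3. For fixed y, x³ = 16·y³ − 3, so a solution requires the RHS to be a perfect cube.
Strategy: iterate y from -45 to 45, compute RHS = 16·y³ − 3, and check whether it is a (positive or negative) perfect cube.
Check small values of y:
  y = 0: RHS = -3 is not a perfect cube.
  y = 1: RHS = 13 is not a perfect cube.
  y = -1: RHS = -19 is not a perfect cube.
  y = 2: RHS = 125 = (5)³ ⇒ x = 5 works.
  y = -2: RHS = -131 is not a perfect cube.
  y = 3: RHS = 429 is not a perfect cube.
  y = -3: RHS = -435 is not a perfect cube.
Continuing the search up to |y| = 45 finds no further solutions beyond those listed.
Collected solutions: (5, 2).

Solutions (with |y| ≤ 45): (5, 2).


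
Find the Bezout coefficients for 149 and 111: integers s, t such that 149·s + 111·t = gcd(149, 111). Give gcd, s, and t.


Euclidean algorithm on (149, 111) — divide until remainder is 0:
  149 = 1 · 111 + 38
  111 = 2 · 38 + 35
  38 = 1 · 35 + 3
  35 = 11 · 3 + 2
  3 = 1 · 2 + 1
  2 = 2 · 1 + 0
gcd(149, 111) = 1.
Track Bezout coefficients alongside the remainders: start with r₀ = 149 = a·1 + b·0 (s = 1, t = 0) and r₁ = 111 = a·0 + b·1 (s = 0, t = 1); each new remainder r_{k+1} = r_{k-1} − q_k·r_k inherits s_{k+1} = s_{k-1} − q_k·s_k, t_{k+1} = t_{k-1} − q_k·t_k, so r_k = a·s_k + b·t_k at every step:
  q = 1: r = 38, s = 1 − 1·0 = 1, t = 0 − 1·1 = -1  (check: 149·1 + 111·(-1) = 38)
  q = 2: r = 35, s = 0 − 2·1 = -2, t = 1 − 2·(-1) = 3  (check: 149·(-2) + 111·3 = 35)
  q = 1: r = 3, s = 1 − 1·(-2) = 3, t = -1 − 1·3 = -4  (check: 149·3 + 111·(-4) = 3)
  q = 11: r = 2, s = -2 − 11·3 = -35, t = 3 − 11·(-4) = 47  (check: 149·(-35) + 111·47 = 2)
  q = 1: r = 1, s = 3 − 1·(-35) = 38, t = -4 − 1·47 = -51  (check: 149·38 + 111·(-51) = 1)
The row with r = 1 (the gcd) gives the Bezout coefficients s = 38, t = -51.
Result: 149 · (38) + 111 · (-51) = 1.

gcd(149, 111) = 1; s = 38, t = -51 (check: 149·38 + 111·(-51) = 1).


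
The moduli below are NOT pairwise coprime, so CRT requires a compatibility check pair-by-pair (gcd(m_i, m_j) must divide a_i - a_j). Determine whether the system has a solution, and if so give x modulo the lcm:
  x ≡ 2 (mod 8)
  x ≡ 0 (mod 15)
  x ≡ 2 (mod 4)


Moduli 8, 15, 4 are not pairwise coprime, so CRT works modulo lcm(m_i) when all pairwise compatibility conditions hold.
Pairwise compatibility: gcd(m_i, m_j) must divide a_i - a_j for every pair.
Merge one congruence at a time:
  Start: x ≡ 2 (mod 8).
  Combine with x ≡ 0 (mod 15): gcd(8, 15) = 1; 0 - 2 = -2, which IS divisible by 1, so compatible.
    Write x = 2 + 8·t and substitute into x ≡ 0 (mod 15): 8·t ≡ 0 − 2 = -2 (mod 15).
    Reduce coefficients mod 15: 8·t ≡ 13 (mod 15).
    The inverse of 8 mod 15 is 2 (since 8·2 = 16 = 1·15 + 1), so t ≡ 2·13 = 26 ≡ 11 (mod 15).
    Then x = 2 + 8·11 = 90, valid modulo lcm(8, 15) = 120: x ≡ 90 (mod 120).
  Combine with x ≡ 2 (mod 4): gcd(120, 4) = 4; 2 - 90 = -88, which IS divisible by 4, so compatible.
    Write x = 90 + 120·t and substitute into x ≡ 2 (mod 4): 120·t ≡ 2 − 90 = -88 (mod 4).
    Divide the congruence (and modulus) by g = 4: 30·t ≡ -22 (mod 1).
    Modulo 1 every t works; take t = 0.
    Then x = 90 + 120·0 = 90, valid modulo lcm(120, 4) = 120: x ≡ 90 (mod 120).
Verify: 90 mod 8 = 2, 90 mod 15 = 0, 90 mod 4 = 2.

x ≡ 90 (mod 120).


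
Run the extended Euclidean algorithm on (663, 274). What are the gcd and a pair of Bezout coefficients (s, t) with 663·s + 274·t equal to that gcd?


Euclidean algorithm on (663, 274) — divide until remainder is 0:
  663 = 2 · 274 + 115
  274 = 2 · 115 + 44
  115 = 2 · 44 + 27
  44 = 1 · 27 + 17
  27 = 1 · 17 + 10
  17 = 1 · 10 + 7
  10 = 1 · 7 + 3
  7 = 2 · 3 + 1
  3 = 3 · 1 + 0
gcd(663, 274) = 1.
Track Bezout coefficients alongside the remainders: start with r₀ = 663 = a·1 + b·0 (s = 1, t = 0) and r₁ = 274 = a·0 + b·1 (s = 0, t = 1); each new remainder r_{k+1} = r_{k-1} − q_k·r_k inherits s_{k+1} = s_{k-1} − q_k·s_k, t_{k+1} = t_{k-1} − q_k·t_k, so r_k = a·s_k + b·t_k at every step:
  q = 2: r = 115, s = 1 − 2·0 = 1, t = 0 − 2·1 = -2  (check: 663·1 + 274·(-2) = 115)
  q = 2: r = 44, s = 0 − 2·1 = -2, t = 1 − 2·(-2) = 5  (check: 663·(-2) + 274·5 = 44)
  q = 2: r = 27, s = 1 − 2·(-2) = 5, t = -2 − 2·5 = -12  (check: 663·5 + 274·(-12) = 27)
  q = 1: r = 17, s = -2 − 1·5 = -7, t = 5 − 1·(-12) = 17  (check: 663·(-7) + 274·17 = 17)
  q = 1: r = 10, s = 5 − 1·(-7) = 12, t = -12 − 1·17 = -29  (check: 663·12 + 274·(-29) = 10)
  q = 1: r = 7, s = -7 − 1·12 = -19, t = 17 − 1·(-29) = 46  (check: 663·(-19) + 274·46 = 7)
  q = 1: r = 3, s = 12 − 1·(-19) = 31, t = -29 − 1·46 = -75  (check: 663·31 + 274·(-75) = 3)
  q = 2: r = 1, s = -19 − 2·31 = -81, t = 46 − 2·(-75) = 196  (check: 663·(-81) + 274·196 = 1)
The row with r = 1 (the gcd) gives the Bezout coefficients s = -81, t = 196.
Result: 663 · (-81) + 274 · (196) = 1.

gcd(663, 274) = 1; s = -81, t = 196 (check: 663·(-81) + 274·196 = 1).


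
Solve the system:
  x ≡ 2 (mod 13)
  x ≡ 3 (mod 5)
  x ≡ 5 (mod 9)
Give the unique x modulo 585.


Moduli 13, 5, 9 are pairwise coprime; by CRT there is a unique solution modulo M = 13 · 5 · 9 = 585.
Solve pairwise, accumulating the modulus:
  Start with x ≡ 2 (mod 13).
  Combine with x ≡ 3 (mod 5): since gcd(13, 5) = 1, we get a unique residue mod 65.
    Write x = 2 + 13·t and substitute into x ≡ 3 (mod 5): 13·t ≡ 3 − 2 = 1 (mod 5).
    Reduce coefficients mod 5: 3·t ≡ 1 (mod 5).
    The inverse of 3 mod 5 is 2 (since 3·2 = 6 = 1·5 + 1), so t ≡ 2·1 = 2 ≡ 2 (mod 5).
    Then x = 2 + 13·2 = 28, valid modulo lcm(13, 5) = 65: x ≡ 28 (mod 65).
  Combine with x ≡ 5 (mod 9): since gcd(65, 9) = 1, we get a unique residue mod 585.
    Write x = 28 + 65·t and substitute into x ≡ 5 (mod 9): 65·t ≡ 5 − 28 = -23 (mod 9).
    Reduce coefficients mod 9: 2·t ≡ 4 (mod 9).
    The inverse of 2 mod 9 is 5 (since 2·5 = 10 = 1·9 + 1), so t ≡ 5·4 = 20 ≡ 2 (mod 9).
    Then x = 28 + 65·2 = 158, valid modulo lcm(65, 9) = 585: x ≡ 158 (mod 585).
Verify: 158 mod 13 = 2 ✓, 158 mod 5 = 3 ✓, 158 mod 9 = 5 ✓.

x ≡ 158 (mod 585).


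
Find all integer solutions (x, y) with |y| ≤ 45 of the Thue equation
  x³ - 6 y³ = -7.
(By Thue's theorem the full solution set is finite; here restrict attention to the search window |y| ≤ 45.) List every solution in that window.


The equation is x³ - 6y³ = -7. For fixed y, x³ = 6·y³ − 7, so a solution requires the RHS to be a perfect cube.
Strategy: iterate y from -45 to 45, compute RHS = 6·y³ − 7, and check whether it is a (positive or negative) perfect cube.
Check small values of y:
  y = 0: RHS = -7 is not a perfect cube.
  y = 1: RHS = -1 = (-1)³ ⇒ x = -1 works.
  y = -1: RHS = -13 is not a perfect cube.
  y = 2: RHS = 41 is not a perfect cube.
  y = -2: RHS = -55 is not a perfect cube.
  y = 3: RHS = 155 is not a perfect cube.
  y = -3: RHS = -169 is not a perfect cube.
Continuing the search up to |y| = 45 finds no further solutions beyond those listed.
Collected solutions: (-1, 1).

Solutions (with |y| ≤ 45): (-1, 1).


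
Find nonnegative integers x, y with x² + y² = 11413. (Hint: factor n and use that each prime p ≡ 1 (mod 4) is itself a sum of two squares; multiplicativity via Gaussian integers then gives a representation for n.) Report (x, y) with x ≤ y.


Step 1: Factor n = 11413 = 101 · 113.
Step 2: Check the mod-4 condition on each prime factor: 101 ≡ 1 (mod 4), exponent 1; 113 ≡ 1 (mod 4), exponent 1.
All primes ≡ 3 (mod 4) appear to even exponent (or don't appear), so by the two-squares theorem n IS expressible as a sum of two squares.
Step 3: Build a representation. Here n = 101 · 113 is a product of primes ≡ 1 (mod 4). Each prime p ≡ 1 (mod 4) is itself a sum of two squares; find a² by testing p − a² for a perfect square:
  101: 101 − 1² = 100 = 10² ⇒ 101 = 1² + 10².
  113: 113 − 1² = 112, 113 − 2² = 109, 113 − 3² = 104, 113 − 4² = 97, 113 − 5² = 88, 113 − 6² = 77, 113 − 7² = 64 = 8² ⇒ 113 = 7² + 8².
  Combine using the Brahmagupta–Fibonacci identity (a² + b²)(c² + d²) = (ac − bd)² + (ad + bc)² = (ac + bd)² + (ad − bc)²:
  101 · 113 = 11413: from (1² + 10²)(7² + 8²), take (1·7 − 10·8, 1·8 + 10·7) = (7 − 80, 8 + 70) = (-73, 78); dropping signs (only squares matter) gives (73, 78); check 73² + 78² = 5329 + 6084 = 11413 ✓.
Step 4: Order so x ≤ y and verify: 73² + 78² = 5329 + 6084 = 11413 = n. ✓

n = 11413 = 73² + 78² (one valid representation with x ≤ y).


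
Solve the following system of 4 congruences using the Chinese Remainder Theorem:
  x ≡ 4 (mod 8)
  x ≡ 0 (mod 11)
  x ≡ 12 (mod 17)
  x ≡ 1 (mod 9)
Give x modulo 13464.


Product of moduli M = 8 · 11 · 17 · 9 = 13464.
Merge one congruence at a time:
  Start: x ≡ 4 (mod 8).
  Combine with x ≡ 0 (mod 11); new modulus lcm = 88.
    Write x = 4 + 8·t and substitute into x ≡ 0 (mod 11): 8·t ≡ 0 − 4 = -4 (mod 11).
    Reduce coefficients mod 11: 8·t ≡ 7 (mod 11).
    The inverse of 8 mod 11 is 7 (since 8·7 = 56 = 5·11 + 1), so t ≡ 7·7 = 49 ≡ 5 (mod 11).
    Then x = 4 + 8·5 = 44, valid modulo lcm(8, 11) = 88: x ≡ 44 (mod 88).
  Combine with x ≡ 12 (mod 17); new modulus lcm = 1496.
    Write x = 44 + 88·t and substitute into x ≡ 12 (mod 17): 88·t ≡ 12 − 44 = -32 (mod 17).
    Reduce coefficients mod 17: 3·t ≡ 2 (mod 17).
    The inverse of 3 mod 17 is 6 (since 3·6 = 18 = 1·17 + 1), so t ≡ 6·2 = 12 ≡ 12 (mod 17).
    Then x = 44 + 88·12 = 1100, valid modulo lcm(88, 17) = 1496: x ≡ 1100 (mod 1496).
  Combine with x ≡ 1 (mod 9); new modulus lcm = 13464.
    Write x = 1100 + 1496·t and substitute into x ≡ 1 (mod 9): 1496·t ≡ 1 − 1100 = -1099 (mod 9).
    Reduce coefficients mod 9: 2·t ≡ 8 (mod 9).
    The inverse of 2 mod 9 is 5 (since 2·5 = 10 = 1·9 + 1), so t ≡ 5·8 = 40 ≡ 4 (mod 9).
    Then x = 1100 + 1496·4 = 7084, valid modulo lcm(1496, 9) = 13464: x ≡ 7084 (mod 13464).
Verify against each original: 7084 mod 8 = 4, 7084 mod 11 = 0, 7084 mod 17 = 12, 7084 mod 9 = 1.

x ≡ 7084 (mod 13464).


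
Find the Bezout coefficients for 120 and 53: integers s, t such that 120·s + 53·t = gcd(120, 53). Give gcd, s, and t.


Euclidean algorithm on (120, 53) — divide until remainder is 0:
  120 = 2 · 53 + 14
  53 = 3 · 14 + 11
  14 = 1 · 11 + 3
  11 = 3 · 3 + 2
  3 = 1 · 2 + 1
  2 = 2 · 1 + 0
gcd(120, 53) = 1.
Track Bezout coefficients alongside the remainders: start with r₀ = 120 = a·1 + b·0 (s = 1, t = 0) and r₁ = 53 = a·0 + b·1 (s = 0, t = 1); each new remainder r_{k+1} = r_{k-1} − q_k·r_k inherits s_{k+1} = s_{k-1} − q_k·s_k, t_{k+1} = t_{k-1} − q_k·t_k, so r_k = a·s_k + b·t_k at every step:
  q = 2: r = 14, s = 1 − 2·0 = 1, t = 0 − 2·1 = -2  (check: 120·1 + 53·(-2) = 14)
  q = 3: r = 11, s = 0 − 3·1 = -3, t = 1 − 3·(-2) = 7  (check: 120·(-3) + 53·7 = 11)
  q = 1: r = 3, s = 1 − 1·(-3) = 4, t = -2 − 1·7 = -9  (check: 120·4 + 53·(-9) = 3)
  q = 3: r = 2, s = -3 − 3·4 = -15, t = 7 − 3·(-9) = 34  (check: 120·(-15) + 53·34 = 2)
  q = 1: r = 1, s = 4 − 1·(-15) = 19, t = -9 − 1·34 = -43  (check: 120·19 + 53·(-43) = 1)
The row with r = 1 (the gcd) gives the Bezout coefficients s = 19, t = -43.
Result: 120 · (19) + 53 · (-43) = 1.

gcd(120, 53) = 1; s = 19, t = -43 (check: 120·19 + 53·(-43) = 1).


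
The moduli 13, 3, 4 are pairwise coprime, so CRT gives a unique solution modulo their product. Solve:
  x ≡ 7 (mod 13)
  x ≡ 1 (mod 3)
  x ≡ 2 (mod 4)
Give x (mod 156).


Moduli 13, 3, 4 are pairwise coprime; by CRT there is a unique solution modulo M = 13 · 3 · 4 = 156.
Solve pairwise, accumulating the modulus:
  Start with x ≡ 7 (mod 13).
  Combine with x ≡ 1 (mod 3): since gcd(13, 3) = 1, we get a unique residue mod 39.
    Write x = 7 + 13·t and substitute into x ≡ 1 (mod 3): 13·t ≡ 1 − 7 = -6 (mod 3).
    Reduce coefficients mod 3: 1·t ≡ 0 (mod 3).
    So t ≡ 0 (mod 3).
    Then x = 7 + 13·0 = 7, valid modulo lcm(13, 3) = 39: x ≡ 7 (mod 39).
  Combine with x ≡ 2 (mod 4): since gcd(39, 4) = 1, we get a unique residue mod 156.
    Write x = 7 + 39·t and substitute into x ≡ 2 (mod 4): 39·t ≡ 2 − 7 = -5 (mod 4).
    Reduce coefficients mod 4: 3·t ≡ 3 (mod 4).
    The inverse of 3 mod 4 is 3 (since 3·3 = 9 = 2·4 + 1), so t ≡ 3·3 = 9 ≡ 1 (mod 4).
    Then x = 7 + 39·1 = 46, valid modulo lcm(39, 4) = 156: x ≡ 46 (mod 156).
Verify: 46 mod 13 = 7 ✓, 46 mod 3 = 1 ✓, 46 mod 4 = 2 ✓.

x ≡ 46 (mod 156).


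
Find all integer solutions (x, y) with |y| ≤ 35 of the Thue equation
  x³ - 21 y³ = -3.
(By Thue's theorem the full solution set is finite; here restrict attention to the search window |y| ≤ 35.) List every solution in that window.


The equation is x³ - 21y³ = -3. For fixed y, x³ = 21·y³ − 3, so a solution requires the RHS to be a perfect cube.
Strategy: iterate y from -35 to 35, compute RHS = 21·y³ − 3, and check whether it is a (positive or negative) perfect cube.
Check small values of y:
  y = 0: RHS = -3 is not a perfect cube.
  y = 1: RHS = 18 is not a perfect cube.
  y = -1: RHS = -24 is not a perfect cube.
  y = 2: RHS = 165 is not a perfect cube.
  y = -2: RHS = -171 is not a perfect cube.
  y = 3: RHS = 564 is not a perfect cube.
  y = -3: RHS = -570 is not a perfect cube.
Continuing the search up to |y| = 35 finds no solutions either.
No (x, y) in the scanned range satisfies the equation.

No integer solutions with |y| ≤ 35.


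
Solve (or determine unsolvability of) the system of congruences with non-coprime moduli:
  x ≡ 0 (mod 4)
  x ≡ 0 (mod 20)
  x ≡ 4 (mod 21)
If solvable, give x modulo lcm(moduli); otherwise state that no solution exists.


Moduli 4, 20, 21 are not pairwise coprime, so CRT works modulo lcm(m_i) when all pairwise compatibility conditions hold.
Pairwise compatibility: gcd(m_i, m_j) must divide a_i - a_j for every pair.
Merge one congruence at a time:
  Start: x ≡ 0 (mod 4).
  Combine with x ≡ 0 (mod 20): gcd(4, 20) = 4; 0 - 0 = 0, which IS divisible by 4, so compatible.
    Write x = 0 + 4·t and substitute into x ≡ 0 (mod 20): 4·t ≡ 0 − 0 = 0 (mod 20).
    Divide the congruence (and modulus) by g = 4: 1·t ≡ 0 (mod 5).
    So t ≡ 0 (mod 5).
    Then x = 0 + 4·0 = 0, valid modulo lcm(4, 20) = 20: x ≡ 0 (mod 20).
  Combine with x ≡ 4 (mod 21): gcd(20, 21) = 1; 4 - 0 = 4, which IS divisible by 1, so compatible.
    Write x = 0 + 20·t and substitute into x ≡ 4 (mod 21): 20·t ≡ 4 − 0 = 4 (mod 21).
    The inverse of 20 mod 21 is 20 (since 20·20 = 400 = 19·21 + 1), so t ≡ 20·4 = 80 ≡ 17 (mod 21).
    Then x = 0 + 20·17 = 340, valid modulo lcm(20, 21) = 420: x ≡ 340 (mod 420).
Verify: 340 mod 4 = 0, 340 mod 20 = 0, 340 mod 21 = 4.

x ≡ 340 (mod 420).


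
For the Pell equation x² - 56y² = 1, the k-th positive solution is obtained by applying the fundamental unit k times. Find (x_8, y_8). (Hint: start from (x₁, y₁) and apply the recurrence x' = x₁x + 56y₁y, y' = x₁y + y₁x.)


Step 1: Find the fundamental solution (x₁, y₁) of x² - 56y² = 1.
  Expand √56 as a continued fraction. a₀ = ⌊√56⌋ = 7; iterate m_{k+1} = d_k·a_k − m_k, d_{k+1} = (56 − m_{k+1}²)/d_k, a_{k+1} = ⌊(a₀ + m_{k+1})/d_{k+1}⌋ (starting m₀ = 0, d₀ = 1), with convergents p_k = a_k·p_{k-1} + p_{k-2}, q_k = a_k·q_{k-1} + q_{k-2} (p₋₁ = 1, q₋₁ = 0):
  k = 0: a₀ = 7; p₀/q₀ = 7/1; p₀² − 56·q₀² = 49 − 56 = -7.
  k = 1: m = 7, d = 7, a = ⌊(7 + 7)/7⌋ = 2; p/q = (2·7 + 1)/(2·1 + 0) = 15/2; p² − 56·q² = 225 − 224 = 1.
  The first convergent with p² − 56·q² = 1 gives the fundamental solution (x₁, y₁) = (15, 2).
Step 2: Apply the recurrence (x_{n+1}, y_{n+1}) = (x₁x_n + 56y₁y_n, x₁y_n + y₁x_n) repeatedly.
  From (x_1, y_1) = (15, 2): x_2 = 15·15 + 56·2·2 = 449; y_2 = 15·2 + 2·15 = 60.
  From (x_2, y_2) = (449, 60): x_3 = 15·449 + 56·2·60 = 13455; y_3 = 15·60 + 2·449 = 1798.
  From (x_3, y_3) = (13455, 1798): x_4 = 15·13455 + 56·2·1798 = 403201; y_4 = 15·1798 + 2·13455 = 53880.
  From (x_4, y_4) = (403201, 53880): x_5 = 15·403201 + 56·2·53880 = 12082575; y_5 = 15·53880 + 2·403201 = 1614602.
  From (x_5, y_5) = (12082575, 1614602): x_6 = 15·12082575 + 56·2·1614602 = 362074049; y_6 = 15·1614602 + 2·12082575 = 48384180.
  From (x_6, y_6) = (362074049, 48384180): x_7 = 15·362074049 + 56·2·48384180 = 10850138895; y_7 = 15·48384180 + 2·362074049 = 1449910798.
  From (x_7, y_7) = (10850138895, 1449910798): x_8 = 15·10850138895 + 56·2·1449910798 = 325142092801; y_8 = 15·1449910798 + 2·10850138895 = 43448939760.
Step 3: Verify x_8² - 56·y_8² = 105717380511014096025601 - 105717380511014096025600 = 1 (should be 1). ✓

(x_1, y_1) = (15, 2); (x_8, y_8) = (325142092801, 43448939760).
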